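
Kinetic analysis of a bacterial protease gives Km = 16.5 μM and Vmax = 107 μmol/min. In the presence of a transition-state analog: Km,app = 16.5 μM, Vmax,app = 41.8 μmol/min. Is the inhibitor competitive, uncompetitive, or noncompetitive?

Vmax decreases (107 → 41.8 μmol/min) while Km is unchanged — pure noncompetitive inhibition.

noncompetitive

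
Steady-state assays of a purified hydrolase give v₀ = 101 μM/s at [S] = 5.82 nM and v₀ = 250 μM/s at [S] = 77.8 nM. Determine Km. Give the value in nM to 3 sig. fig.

10.5 nM

In reciprocal form, 1/v = (Km/Vmax)·(1/[S]) + 1/Vmax. The two points give (1/[S], 1/v) = (0.1718, 0.009901) and (0.01285, 0.004000).
Slope = (0.009901 − 0.004000)/(0.1718 − 0.01285) = 0.03712; intercept = 0.009901 − 0.03712×0.1718 = 0.003523.
Vmax = 1/intercept = 284 μM/s; Km = slope × Vmax = 0.03712 × 284 = 10.5 nM.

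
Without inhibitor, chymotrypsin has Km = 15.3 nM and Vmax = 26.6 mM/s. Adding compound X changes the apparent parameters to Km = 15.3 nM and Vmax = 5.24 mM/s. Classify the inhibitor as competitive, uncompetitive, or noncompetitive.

noncompetitive

Vmax decreases (26.6 → 5.24 mM/s) while Km is unchanged — pure noncompetitive inhibition.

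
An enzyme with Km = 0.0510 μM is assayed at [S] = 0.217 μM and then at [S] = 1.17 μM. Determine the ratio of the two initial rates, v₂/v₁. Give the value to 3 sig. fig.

Since Vmax cancels, v₂/v₁ = [S]₂(Km+[S]₁) / [S]₁(Km+[S]₂).
= 1.17×(0.0510+0.217) / (0.217×(0.0510+1.17)) = 0.3136/0.2650 = 1.18.

1.18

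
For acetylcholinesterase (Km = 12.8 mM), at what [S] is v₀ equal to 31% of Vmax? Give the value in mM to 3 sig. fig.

5.75 mM

v/Vmax = [S]/(Km+[S]) = 0.31, so [S] = Km·0.31/(1 − 0.31) = 12.8 × 0.4493.
[S] = 5.75 mM.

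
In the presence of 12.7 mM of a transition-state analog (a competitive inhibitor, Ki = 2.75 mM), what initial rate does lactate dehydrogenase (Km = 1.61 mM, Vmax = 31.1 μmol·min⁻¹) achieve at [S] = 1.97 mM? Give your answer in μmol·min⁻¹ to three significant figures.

5.56 μmol·min⁻¹

α = 1 + [I]/Ki = 1 + 12.7/2.75 = 5.618.
For a competitive inhibitor, Vmax is unchanged and the apparent Km becomes α·Km: Km,app = 9.05 mM, Vmax,app = 31.1 μmol·min⁻¹.
v = Vmax,app·[S]/(Km,app + [S]) = 31.1 × 1.97/(9.05 + 1.97) = 5.56 μmol·min⁻¹.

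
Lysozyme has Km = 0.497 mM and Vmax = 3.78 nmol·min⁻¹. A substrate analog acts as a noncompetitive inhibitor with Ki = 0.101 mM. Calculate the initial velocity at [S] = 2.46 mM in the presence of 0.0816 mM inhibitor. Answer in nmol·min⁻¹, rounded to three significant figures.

1.74 nmol·min⁻¹

With α = 1 + [I]/Ki = 1 + 0.0816/0.101 = 1.808, the noncompetitive rate law is v = (Vmax/α)·[S] / (Km + [S]).
v = (3.78/1.808)×2.46 / (0.497 + 2.46) = 5.143/2.957 = 1.74 nmol·min⁻¹.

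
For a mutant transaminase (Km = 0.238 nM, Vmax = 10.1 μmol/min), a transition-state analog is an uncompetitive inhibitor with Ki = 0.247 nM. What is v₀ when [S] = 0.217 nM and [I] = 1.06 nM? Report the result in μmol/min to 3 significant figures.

1.58 μmol/min

With α = 1 + [I]/Ki = 1 + 1.06/0.247 = 5.291, the uncompetitive rate law is v = (Vmax/α)·[S] / (Km/α + [S]).
v = (10.1/5.291)×0.217 / (0.238/5.291 + 0.217) = 0.4142/0.2620 = 1.58 μmol/min.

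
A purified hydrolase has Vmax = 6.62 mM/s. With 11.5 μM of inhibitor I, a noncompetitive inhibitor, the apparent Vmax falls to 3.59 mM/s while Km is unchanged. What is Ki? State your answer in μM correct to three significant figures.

Noncompetitive: Vmax,app = Vmax/α with α = 1 + [I]/Ki.
α = Vmax/Vmax,app = 6.62/3.59 = 1.844.
Ki = [I]/(α − 1) = 11.5/0.8440 = 13.6 μM.

13.6 μM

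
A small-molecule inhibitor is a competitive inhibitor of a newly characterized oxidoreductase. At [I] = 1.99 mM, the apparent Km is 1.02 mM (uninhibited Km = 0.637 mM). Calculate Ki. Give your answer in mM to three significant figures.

3.31 mM

Competitive: Km,app = α·Km with α = 1 + [I]/Ki.
α = Km,app/Km = 1.02/0.637 = 1.601.
Since α = 1 + [I]/Ki, [I]/Ki = 1.601 − 1 = 0.6013 and Ki = 1.99/0.6013 = 3.31 mM.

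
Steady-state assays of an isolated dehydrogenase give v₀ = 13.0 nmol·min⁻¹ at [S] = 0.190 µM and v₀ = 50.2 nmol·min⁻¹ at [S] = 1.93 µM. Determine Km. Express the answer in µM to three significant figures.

In reciprocal form, 1/v = (Km/Vmax)·(1/[S]) + 1/Vmax. The two points give (1/[S], 1/v) = (5.263, 0.07692) and (0.5181, 0.01992).
Slope = (0.07692 − 0.01992)/(5.263 − 0.5181) = 0.01201; intercept = 0.07692 − 0.01201×5.263 = 0.01370.
Vmax = 1/intercept = 73.0 nmol·min⁻¹; Km = slope × Vmax = 0.01201 × 73.0 = 0.877 µM.

0.877 µM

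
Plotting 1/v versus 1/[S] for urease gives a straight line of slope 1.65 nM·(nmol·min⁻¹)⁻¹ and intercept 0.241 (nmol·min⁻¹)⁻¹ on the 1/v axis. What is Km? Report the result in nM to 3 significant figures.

6.85 nM

y-intercept = 1/Vmax ⇒ Vmax = 4.15 nmol·min⁻¹; slope = Km/Vmax ⇒ Km = slope × Vmax.
Km = 1.65 × 4.15 = 6.85 nM.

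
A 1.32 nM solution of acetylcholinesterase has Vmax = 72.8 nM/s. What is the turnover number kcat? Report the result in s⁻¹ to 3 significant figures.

kcat = Vmax/[E]total = 72.8 nM/s / 1.32 nM = 55.2 s⁻¹.

55.2 s⁻¹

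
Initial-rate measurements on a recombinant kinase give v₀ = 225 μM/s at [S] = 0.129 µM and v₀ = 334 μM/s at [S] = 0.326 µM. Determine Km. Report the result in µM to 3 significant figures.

From v = Vmax[S]/(Km+[S]), each point gives Vmax = v(Km+[S])/[S].
Equating: 225(Km+0.129)/0.129 = 334(Km+0.326)/0.326.
1744·Km + 225 = 1025·Km + 334, so (1744 − 1025)·Km = 334 − 225.
Km = 109.0/719.6 = 0.151 µM; then Vmax = 225(0.151+0.129)/0.129 = 489 μM/s.

0.151 µM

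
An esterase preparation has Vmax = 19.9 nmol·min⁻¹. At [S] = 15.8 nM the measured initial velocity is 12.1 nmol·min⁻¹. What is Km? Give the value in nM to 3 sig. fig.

10.2 nM

From v = Vmax[S]/(Km+[S]), Km = [S](Vmax − v)/v.
Km = 15.8 × (19.9 − 12.1) / 12.1 = 123.2/12.1 = 10.2 nM.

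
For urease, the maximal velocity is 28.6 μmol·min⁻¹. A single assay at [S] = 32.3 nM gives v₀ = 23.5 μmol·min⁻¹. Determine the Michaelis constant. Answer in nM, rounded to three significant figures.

7.01 nM

From v = Vmax[S]/(Km+[S]), Km = [S](Vmax − v)/v.
Km = 32.3 × (28.6 − 23.5) / 23.5 = 164.7/23.5 = 7.01 nM.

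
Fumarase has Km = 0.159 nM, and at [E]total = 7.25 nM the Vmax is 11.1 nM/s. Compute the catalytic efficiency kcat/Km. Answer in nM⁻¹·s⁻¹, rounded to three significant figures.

kcat = Vmax/[E]total = 11.1/7.25 = 1.53 s⁻¹.
kcat/Km = 1.53/0.159 = 9.63 nM⁻¹·s⁻¹.

9.63 nM⁻¹·s⁻¹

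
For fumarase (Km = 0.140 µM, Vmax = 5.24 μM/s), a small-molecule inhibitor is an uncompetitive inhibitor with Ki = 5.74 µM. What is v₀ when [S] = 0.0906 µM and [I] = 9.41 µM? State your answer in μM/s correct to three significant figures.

1.25 μM/s

α = 1 + [I]/Ki = 1 + 9.41/5.74 = 2.639.
For an uncompetitive inhibitor, both parameters are divided by α, giving Vmax/α and Km/α: Km,app = 0.0530 µM, Vmax,app = 1.99 μM/s.
v = Vmax,app·[S]/(Km,app + [S]) = 1.99 × 0.0906/(0.0530 + 0.0906) = 1.25 μM/s.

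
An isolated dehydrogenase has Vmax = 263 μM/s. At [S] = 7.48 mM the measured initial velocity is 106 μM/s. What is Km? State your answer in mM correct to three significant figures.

11.1 mM

v/Vmax = 106/263 = 0.4030 = [S]/(Km+[S]).
So Km + [S] = [S]/0.4030 = 18.56 mM, giving Km = 18.56 − 7.48 = 11.1 mM.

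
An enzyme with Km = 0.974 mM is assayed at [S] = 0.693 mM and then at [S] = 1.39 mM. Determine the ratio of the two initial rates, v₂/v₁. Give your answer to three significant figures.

The fractional saturations are [S]/(Km+[S]) = 0.693/1.667 = 0.4157 and 1.39/2.364 = 0.5880.
v₂/v₁ is just their ratio: 0.5880/0.4157 = 1.41.

1.41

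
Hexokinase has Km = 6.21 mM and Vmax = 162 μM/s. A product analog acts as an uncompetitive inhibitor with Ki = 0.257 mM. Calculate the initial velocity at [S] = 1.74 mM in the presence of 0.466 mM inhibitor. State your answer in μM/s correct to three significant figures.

25.4 μM/s

α = 1 + [I]/Ki = 1 + 0.466/0.257 = 2.813.
For an uncompetitive inhibitor, both parameters are divided by α, giving Vmax/α and Km/α: Km,app = 2.21 mM, Vmax,app = 57.6 μM/s.
v = Vmax,app·[S]/(Km,app + [S]) = 57.6 × 1.74/(2.21 + 1.74) = 25.4 μM/s.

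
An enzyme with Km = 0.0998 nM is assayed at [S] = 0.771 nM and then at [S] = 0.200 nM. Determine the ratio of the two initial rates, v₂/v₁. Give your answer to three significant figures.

0.753

Since Vmax cancels, v₂/v₁ = [S]₂(Km+[S]₁) / [S]₁(Km+[S]₂).
= 0.200×(0.0998+0.771) / (0.771×(0.0998+0.200)) = 0.1742/0.2311 = 0.753.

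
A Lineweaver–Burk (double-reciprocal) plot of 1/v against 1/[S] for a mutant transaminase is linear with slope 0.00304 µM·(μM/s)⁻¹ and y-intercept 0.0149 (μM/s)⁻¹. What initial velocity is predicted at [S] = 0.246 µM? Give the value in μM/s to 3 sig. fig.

The y-intercept is 1/Vmax, so Vmax = 1/0.0149 = 67.1 μM/s.
The slope is Km/Vmax, so Km = 0.00304 × 67.1 = 0.204 µM.
Then v = 67.1 × 0.246/(0.204 + 0.246) = 36.7 μM/s.

36.7 μM/s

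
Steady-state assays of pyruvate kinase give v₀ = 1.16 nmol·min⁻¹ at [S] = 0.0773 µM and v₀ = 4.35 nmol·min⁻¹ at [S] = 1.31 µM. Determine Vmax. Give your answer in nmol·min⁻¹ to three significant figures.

5.26 nmol·min⁻¹

In reciprocal form, 1/v = (Km/Vmax)·(1/[S]) + 1/Vmax. The two points give (1/[S], 1/v) = (12.94, 0.8621) and (0.7634, 0.2299).
Slope = (0.8621 − 0.2299)/(12.94 − 0.7634) = 0.05193; intercept = 0.8621 − 0.05193×12.94 = 0.1902.
Vmax = 1/intercept = 5.26 nmol·min⁻¹; Km = slope × Vmax = 0.05193 × 5.26 = 0.273 µM.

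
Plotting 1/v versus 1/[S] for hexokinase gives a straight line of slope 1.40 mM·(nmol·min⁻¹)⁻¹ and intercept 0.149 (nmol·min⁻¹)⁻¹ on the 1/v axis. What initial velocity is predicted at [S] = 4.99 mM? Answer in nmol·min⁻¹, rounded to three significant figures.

The y-intercept is 1/Vmax, so Vmax = 1/0.149 = 6.71 nmol·min⁻¹.
The slope is Km/Vmax, so Km = 1.40 × 6.71 = 9.40 mM.
Then v = 6.71 × 4.99/(9.40 + 4.99) = 2.33 nmol·min⁻¹.

2.33 nmol·min⁻¹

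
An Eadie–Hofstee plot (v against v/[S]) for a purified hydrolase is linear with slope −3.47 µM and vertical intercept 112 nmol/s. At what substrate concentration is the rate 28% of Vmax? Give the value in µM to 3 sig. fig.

1.35 µM

The Eadie–Hofstee slope gives Km = 3.47 µM (slope = −Km).
v/Vmax = [S]/(Km+[S]) = 0.28 ⇒ [S] = Km·0.28/(1−0.28) = 3.47 × 0.3889 = 1.35 µM.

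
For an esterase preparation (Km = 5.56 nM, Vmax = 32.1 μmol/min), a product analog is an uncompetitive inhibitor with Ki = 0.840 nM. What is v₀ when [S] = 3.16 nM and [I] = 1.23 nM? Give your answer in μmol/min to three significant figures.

α = 1 + [I]/Ki = 1 + 1.23/0.840 = 2.464.
For an uncompetitive inhibitor, both parameters are divided by α, giving Vmax/α and Km/α: Km,app = 2.26 nM, Vmax,app = 13.0 μmol/min.
v = Vmax,app·[S]/(Km,app + [S]) = 13.0 × 3.16/(2.26 + 3.16) = 7.60 μmol/min.

7.60 μmol/min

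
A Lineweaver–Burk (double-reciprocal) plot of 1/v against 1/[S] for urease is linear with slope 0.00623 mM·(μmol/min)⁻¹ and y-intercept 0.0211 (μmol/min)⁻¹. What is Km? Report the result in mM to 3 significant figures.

y-intercept = 1/Vmax ⇒ Vmax = 47.4 μmol/min; slope = Km/Vmax ⇒ Km = slope × Vmax.
Km = 0.00623 × 47.4 = 0.295 mM.

0.295 mM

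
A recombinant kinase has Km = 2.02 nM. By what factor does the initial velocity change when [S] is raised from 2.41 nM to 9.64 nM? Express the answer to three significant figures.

The fractional saturations are [S]/(Km+[S]) = 2.41/4.430 = 0.5440 and 9.64/11.66 = 0.8268.
v₂/v₁ is just their ratio: 0.8268/0.5440 = 1.52.

1.52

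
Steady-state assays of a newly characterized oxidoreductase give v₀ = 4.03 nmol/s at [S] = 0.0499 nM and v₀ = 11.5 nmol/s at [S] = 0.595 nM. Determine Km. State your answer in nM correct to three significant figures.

0.122 nM

In reciprocal form, 1/v = (Km/Vmax)·(1/[S]) + 1/Vmax. The two points give (1/[S], 1/v) = (20.04, 0.2481) and (1.681, 0.08696).
Slope = (0.2481 − 0.08696)/(20.04 − 1.681) = 0.008779; intercept = 0.2481 − 0.008779×20.04 = 0.07220.
Vmax = 1/intercept = 13.9 nmol/s; Km = slope × Vmax = 0.008779 × 13.9 = 0.122 nM.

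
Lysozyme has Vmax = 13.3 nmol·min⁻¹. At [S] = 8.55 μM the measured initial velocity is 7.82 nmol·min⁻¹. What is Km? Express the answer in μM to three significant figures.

5.99 μM

v/Vmax = 7.82/13.3 = 0.5880 = [S]/(Km+[S]).
So Km + [S] = [S]/0.5880 = 14.54 μM, giving Km = 14.54 − 8.55 = 5.99 μM.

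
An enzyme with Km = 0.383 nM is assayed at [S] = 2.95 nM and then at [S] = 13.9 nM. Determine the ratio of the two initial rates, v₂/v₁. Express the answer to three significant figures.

1.10

The fractional saturations are [S]/(Km+[S]) = 2.95/3.333 = 0.8851 and 13.9/14.28 = 0.9732.
v₂/v₁ is just their ratio: 0.9732/0.8851 = 1.10.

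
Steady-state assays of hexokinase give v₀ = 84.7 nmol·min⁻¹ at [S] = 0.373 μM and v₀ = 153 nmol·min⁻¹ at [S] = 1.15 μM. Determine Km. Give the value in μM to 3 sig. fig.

0.726 μM

From v = Vmax[S]/(Km+[S]), each point gives Vmax = v(Km+[S])/[S].
Equating: 84.7(Km+0.373)/0.373 = 153(Km+1.15)/1.15.
227.1·Km + 84.7 = 133.0·Km + 153, so (227.1 − 133.0)·Km = 153 − 84.7.
Km = 68.30/94.03 = 0.726 μM; then Vmax = 84.7(0.726+0.373)/0.373 = 250 nmol·min⁻¹.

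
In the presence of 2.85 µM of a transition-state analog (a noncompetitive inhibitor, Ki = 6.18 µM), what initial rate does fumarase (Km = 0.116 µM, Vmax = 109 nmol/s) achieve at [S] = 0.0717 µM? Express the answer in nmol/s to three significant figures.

With α = 1 + [I]/Ki = 1 + 2.85/6.18 = 1.461, the noncompetitive rate law is v = (Vmax/α)·[S] / (Km + [S]).
v = (109/1.461)×0.0717 / (0.116 + 0.0717) = 5.349/0.1877 = 28.5 nmol/s.

28.5 nmol/s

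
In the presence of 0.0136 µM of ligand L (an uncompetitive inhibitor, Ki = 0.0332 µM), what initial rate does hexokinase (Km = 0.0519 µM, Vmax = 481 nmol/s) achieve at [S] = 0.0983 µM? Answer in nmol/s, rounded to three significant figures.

248 nmol/s

With α = 1 + [I]/Ki = 1 + 0.0136/0.0332 = 1.410, the uncompetitive rate law is v = (Vmax/α)·[S] / (Km/α + [S]).
v = (481/1.410)×0.0983 / (0.0519/1.410 + 0.0983) = 33.54/0.1351 = 248 nmol/s.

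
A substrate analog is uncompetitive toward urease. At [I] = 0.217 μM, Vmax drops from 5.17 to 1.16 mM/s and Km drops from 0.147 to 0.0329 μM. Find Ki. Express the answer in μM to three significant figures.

0.0628 μM

Uncompetitive: Vmax,app = Vmax/α (and Km,app = Km/α) with α = 1 + [I]/Ki.
α = Vmax/Vmax,app = 5.17/1.16 = 4.457.
Ki = [I]/(α − 1) = 0.217/3.457 = 0.0628 μM.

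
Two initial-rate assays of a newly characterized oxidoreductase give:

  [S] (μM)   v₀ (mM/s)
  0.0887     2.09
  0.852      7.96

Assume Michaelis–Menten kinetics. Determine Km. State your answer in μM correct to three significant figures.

0.413 μM

In reciprocal form, 1/v = (Km/Vmax)·(1/[S]) + 1/Vmax. The two points give (1/[S], 1/v) = (11.27, 0.4785) and (1.174, 0.1256).
Slope = (0.4785 − 0.1256)/(11.27 − 1.174) = 0.03493; intercept = 0.4785 − 0.03493×11.27 = 0.08463.
Vmax = 1/intercept = 11.8 mM/s; Km = slope × Vmax = 0.03493 × 11.8 = 0.413 μM.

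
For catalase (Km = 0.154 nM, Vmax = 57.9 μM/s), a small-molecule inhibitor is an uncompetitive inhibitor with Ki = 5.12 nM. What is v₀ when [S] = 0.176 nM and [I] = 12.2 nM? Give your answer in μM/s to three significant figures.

13.6 μM/s

With α = 1 + [I]/Ki = 1 + 12.2/5.12 = 3.383, the uncompetitive rate law is v = (Vmax/α)·[S] / (Km/α + [S]).
v = (57.9/3.383)×0.176 / (0.154/3.383 + 0.176) = 3.012/0.2215 = 13.6 μM/s.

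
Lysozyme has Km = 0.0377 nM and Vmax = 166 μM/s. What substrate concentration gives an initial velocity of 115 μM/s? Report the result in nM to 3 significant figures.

Rearranging v = Vmax[S]/(Km+[S]) gives [S] = Km·v/(Vmax − v).
[S] = 0.0377 × 115 / (166 − 115) = 4.336/51.00 = 0.0850 nM.

0.0850 nM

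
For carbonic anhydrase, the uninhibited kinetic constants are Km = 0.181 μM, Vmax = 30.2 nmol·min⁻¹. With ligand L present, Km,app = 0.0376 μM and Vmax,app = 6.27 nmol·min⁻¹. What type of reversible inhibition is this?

uncompetitive

Both Km and Vmax decrease by the same factor (~4.82-fold) — characteristic of uncompetitive inhibition.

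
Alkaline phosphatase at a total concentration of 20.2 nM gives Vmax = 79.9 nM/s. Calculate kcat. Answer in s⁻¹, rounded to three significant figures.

3.96 s⁻¹

kcat = Vmax/[E]total = 79.9 nM/s / 20.2 nM = 3.96 s⁻¹.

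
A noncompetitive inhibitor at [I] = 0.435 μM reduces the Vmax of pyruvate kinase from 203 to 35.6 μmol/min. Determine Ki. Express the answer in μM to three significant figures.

0.0925 μM

Noncompetitive: Vmax,app = Vmax/α with α = 1 + [I]/Ki.
α = Vmax/Vmax,app = 203/35.6 = 5.702.
Ki = [I]/(α − 1) = 0.435/4.702 = 0.0925 μM.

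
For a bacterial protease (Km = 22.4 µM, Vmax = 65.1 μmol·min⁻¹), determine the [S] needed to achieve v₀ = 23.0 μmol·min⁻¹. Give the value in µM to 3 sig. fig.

Rearranging v = Vmax[S]/(Km+[S]) gives [S] = Km·v/(Vmax − v).
[S] = 22.4 × 23.0 / (65.1 − 23.0) = 515.2/42.10 = 12.2 µM.

12.2 µM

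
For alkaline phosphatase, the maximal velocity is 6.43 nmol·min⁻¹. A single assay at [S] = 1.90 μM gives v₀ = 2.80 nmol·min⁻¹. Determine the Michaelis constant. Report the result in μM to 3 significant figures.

2.46 μM

v/Vmax = 2.80/6.43 = 0.4355 = [S]/(Km+[S]).
So Km + [S] = [S]/0.4355 = 4.363 μM, giving Km = 4.363 − 1.90 = 2.46 μM.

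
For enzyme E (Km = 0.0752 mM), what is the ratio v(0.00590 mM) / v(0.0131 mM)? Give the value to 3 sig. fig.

0.490

Since Vmax cancels, v₂/v₁ = [S]₂(Km+[S]₁) / [S]₁(Km+[S]₂).
= 0.00590×(0.0752+0.0131) / (0.0131×(0.0752+0.00590)) = 0.0005210/0.001062 = 0.490.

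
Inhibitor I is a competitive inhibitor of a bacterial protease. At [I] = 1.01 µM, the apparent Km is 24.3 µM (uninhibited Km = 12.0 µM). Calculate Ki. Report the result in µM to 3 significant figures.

Competitive: Km,app = α·Km with α = 1 + [I]/Ki.
α = Km,app/Km = 24.3/12.0 = 2.025.
Since α = 1 + [I]/Ki, [I]/Ki = 2.025 − 1 = 1.025 and Ki = 1.01/1.025 = 0.985 µM.

0.985 µM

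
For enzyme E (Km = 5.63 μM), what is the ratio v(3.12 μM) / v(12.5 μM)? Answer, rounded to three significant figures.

Since Vmax cancels, v₂/v₁ = [S]₂(Km+[S]₁) / [S]₁(Km+[S]₂).
= 3.12×(5.63+12.5) / (12.5×(5.63+3.12)) = 56.57/109.4 = 0.517.

0.517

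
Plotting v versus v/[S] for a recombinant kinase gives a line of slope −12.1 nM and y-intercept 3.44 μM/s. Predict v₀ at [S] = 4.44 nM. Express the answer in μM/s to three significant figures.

In the Eadie–Hofstee form v = Vmax − Km·(v/[S]), the slope is −Km and the intercept is Vmax, so Km = 12.1 nM and Vmax = 3.44 μM/s.
v = 3.44 × 4.44/(12.1 + 4.44) = 0.923 μM/s.

0.923 μM/s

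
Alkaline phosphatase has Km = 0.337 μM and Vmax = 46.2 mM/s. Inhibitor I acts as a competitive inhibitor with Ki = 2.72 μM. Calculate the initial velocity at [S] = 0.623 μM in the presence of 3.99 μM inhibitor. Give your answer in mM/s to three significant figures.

α = 1 + [I]/Ki = 1 + 3.99/2.72 = 2.467.
For a competitive inhibitor, Vmax is unchanged and the apparent Km becomes α·Km: Km,app = 0.831 μM, Vmax,app = 46.2 mM/s.
v = Vmax,app·[S]/(Km,app + [S]) = 46.2 × 0.623/(0.831 + 0.623) = 19.8 mM/s.

19.8 mM/s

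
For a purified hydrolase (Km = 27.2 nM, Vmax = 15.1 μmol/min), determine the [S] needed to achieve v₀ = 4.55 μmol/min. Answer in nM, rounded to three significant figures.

11.7 nM

The required fractional saturation is v/Vmax = 4.55/15.1 = 0.3013.
Then [S]/(Km+[S]) = 0.3013 ⇒ [S] = 27.2 × 0.3013/(1 − 0.3013) = 11.7 nM.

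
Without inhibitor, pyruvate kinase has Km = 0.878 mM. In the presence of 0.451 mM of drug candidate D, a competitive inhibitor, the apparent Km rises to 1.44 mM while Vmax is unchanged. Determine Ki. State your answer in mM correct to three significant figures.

0.705 mM

Competitive: Km,app = α·Km with α = 1 + [I]/Ki.
α = Km,app/Km = 1.44/0.878 = 1.640.
Ki = [I]/(α − 1) = 0.451/0.6401 = 0.705 mM.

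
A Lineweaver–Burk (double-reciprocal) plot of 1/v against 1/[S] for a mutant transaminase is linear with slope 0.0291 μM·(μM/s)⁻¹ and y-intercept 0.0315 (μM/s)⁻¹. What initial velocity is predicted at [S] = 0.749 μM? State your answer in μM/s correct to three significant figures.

14.2 μM/s

The y-intercept is 1/Vmax, so Vmax = 1/0.0315 = 31.7 μM/s.
The slope is Km/Vmax, so Km = 0.0291 × 31.7 = 0.924 μM.
Then v = 31.7 × 0.749/(0.924 + 0.749) = 14.2 μM/s.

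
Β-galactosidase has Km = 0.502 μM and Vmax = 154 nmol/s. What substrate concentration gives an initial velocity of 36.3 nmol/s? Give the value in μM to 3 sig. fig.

Rearranging v = Vmax[S]/(Km+[S]) gives [S] = Km·v/(Vmax − v).
[S] = 0.502 × 36.3 / (154 − 36.3) = 18.22/117.7 = 0.155 μM.

0.155 μM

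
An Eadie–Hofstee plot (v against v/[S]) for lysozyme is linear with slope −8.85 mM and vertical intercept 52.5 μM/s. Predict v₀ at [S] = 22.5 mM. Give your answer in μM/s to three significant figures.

In the Eadie–Hofstee form v = Vmax − Km·(v/[S]), the slope is −Km and the intercept is Vmax, so Km = 8.85 mM and Vmax = 52.5 μM/s.
v = 52.5 × 22.5/(8.85 + 22.5) = 37.7 μM/s.

37.7 μM/s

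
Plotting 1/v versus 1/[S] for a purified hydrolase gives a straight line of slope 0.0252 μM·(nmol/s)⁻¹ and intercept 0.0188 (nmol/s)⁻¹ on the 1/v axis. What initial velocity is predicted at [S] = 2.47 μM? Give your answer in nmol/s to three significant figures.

The y-intercept is 1/Vmax, so Vmax = 1/0.0188 = 53.2 nmol/s.
The slope is Km/Vmax, so Km = 0.0252 × 53.2 = 1.34 μM.
Then v = 53.2 × 2.47/(1.34 + 2.47) = 34.5 nmol/s.

34.5 nmol/s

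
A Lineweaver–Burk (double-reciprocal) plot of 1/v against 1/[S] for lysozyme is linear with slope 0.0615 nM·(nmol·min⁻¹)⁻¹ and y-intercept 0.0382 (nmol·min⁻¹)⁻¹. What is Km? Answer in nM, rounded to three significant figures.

y-intercept = 1/Vmax ⇒ Vmax = 26.2 nmol·min⁻¹; slope = Km/Vmax ⇒ Km = slope × Vmax.
Km = 0.0615 × 26.2 = 1.61 nM.

1.61 nM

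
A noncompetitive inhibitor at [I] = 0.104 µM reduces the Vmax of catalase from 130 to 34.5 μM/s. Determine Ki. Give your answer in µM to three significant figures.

Noncompetitive: Vmax,app = Vmax/α with α = 1 + [I]/Ki.
α = Vmax/Vmax,app = 130/34.5 = 3.768.
Since α = 1 + [I]/Ki, [I]/Ki = 3.768 − 1 = 2.768 and Ki = 0.104/2.768 = 0.0376 µM.

0.0376 µM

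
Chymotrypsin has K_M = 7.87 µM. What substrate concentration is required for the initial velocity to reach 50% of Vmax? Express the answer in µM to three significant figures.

7.87 µM

v/Vmax = [S]/(Km+[S]) = 0.5, so [S] = Km·0.5/(1 − 0.5) = 7.87 × 1.000.
[S] = 7.87 µM.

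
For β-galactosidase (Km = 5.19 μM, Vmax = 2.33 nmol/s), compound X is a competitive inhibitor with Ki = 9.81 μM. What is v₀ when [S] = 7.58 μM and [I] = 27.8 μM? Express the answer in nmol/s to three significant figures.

0.643 nmol/s

α = 1 + [I]/Ki = 1 + 27.8/9.81 = 3.834.
For a competitive inhibitor, Vmax is unchanged and the apparent Km becomes α·Km: Km,app = 19.9 μM, Vmax,app = 2.33 nmol/s.
v = Vmax,app·[S]/(Km,app + [S]) = 2.33 × 7.58/(19.9 + 7.58) = 0.643 nmol/s.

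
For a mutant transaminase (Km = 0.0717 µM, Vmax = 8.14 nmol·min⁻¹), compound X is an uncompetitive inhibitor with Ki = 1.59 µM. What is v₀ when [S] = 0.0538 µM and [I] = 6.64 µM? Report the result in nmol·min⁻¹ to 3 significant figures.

1.25 nmol·min⁻¹

α = 1 + [I]/Ki = 1 + 6.64/1.59 = 5.176.
For an uncompetitive inhibitor, both parameters are divided by α, giving Vmax/α and Km/α: Km,app = 0.0139 µM, Vmax,app = 1.57 nmol·min⁻¹.
v = Vmax,app·[S]/(Km,app + [S]) = 1.57 × 0.0538/(0.0139 + 0.0538) = 1.25 nmol·min⁻¹.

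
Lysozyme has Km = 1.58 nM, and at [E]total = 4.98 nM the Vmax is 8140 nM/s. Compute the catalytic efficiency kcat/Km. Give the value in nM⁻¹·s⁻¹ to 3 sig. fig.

1030 nM⁻¹·s⁻¹

kcat = Vmax/[E]total = 8140/4.98 = 1630 s⁻¹.
kcat/Km = 1630/1.58 = 1030 nM⁻¹·s⁻¹.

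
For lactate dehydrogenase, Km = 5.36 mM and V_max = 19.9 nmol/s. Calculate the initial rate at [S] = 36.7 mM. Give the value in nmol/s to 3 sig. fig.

17.4 nmol/s

v = Vmax·[S]/(Km + [S]) = 19.9 × 36.7 / (5.36 + 36.7)
  = 730.3 / 42.06 = 17.4 nmol/s.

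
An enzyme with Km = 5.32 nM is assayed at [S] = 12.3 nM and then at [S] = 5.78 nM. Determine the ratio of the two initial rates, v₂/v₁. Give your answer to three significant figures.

0.746

The fractional saturations are [S]/(Km+[S]) = 12.3/17.62 = 0.6981 and 5.78/11.10 = 0.5207.
v₂/v₁ is just their ratio: 0.5207/0.6981 = 0.746.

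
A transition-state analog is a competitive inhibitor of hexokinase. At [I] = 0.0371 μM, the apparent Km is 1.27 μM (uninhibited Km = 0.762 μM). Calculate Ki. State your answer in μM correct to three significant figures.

Competitive: Km,app = α·Km with α = 1 + [I]/Ki.
α = Km,app/Km = 1.27/0.762 = 1.667.
Since α = 1 + [I]/Ki, [I]/Ki = 1.667 − 1 = 0.6667 and Ki = 0.0371/0.6667 = 0.0556 μM.

0.0556 μM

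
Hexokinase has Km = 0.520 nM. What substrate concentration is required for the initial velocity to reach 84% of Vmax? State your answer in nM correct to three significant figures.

2.73 nM

v/Vmax = [S]/(Km+[S]) = 0.84, so [S] = Km·0.84/(1 − 0.84) = 0.520 × 5.250.
[S] = 2.73 nM.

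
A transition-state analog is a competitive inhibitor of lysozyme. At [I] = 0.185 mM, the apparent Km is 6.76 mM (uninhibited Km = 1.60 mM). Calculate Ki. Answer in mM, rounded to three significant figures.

0.0574 mM

Competitive: Km,app = α·Km with α = 1 + [I]/Ki.
α = Km,app/Km = 6.76/1.60 = 4.225.
Ki = [I]/(α − 1) = 0.185/3.225 = 0.0574 mM.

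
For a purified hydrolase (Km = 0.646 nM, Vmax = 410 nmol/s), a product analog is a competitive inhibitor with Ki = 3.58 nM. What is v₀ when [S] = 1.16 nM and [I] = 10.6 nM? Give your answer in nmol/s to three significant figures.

With α = 1 + [I]/Ki = 1 + 10.6/3.58 = 3.961, the competitive rate law is v = Vmax[S] / (αKm + [S]).
v = 410×1.16 / (3.961×0.646 + 1.16) = 475.6/3.719 = 128 nmol/s.

128 nmol/s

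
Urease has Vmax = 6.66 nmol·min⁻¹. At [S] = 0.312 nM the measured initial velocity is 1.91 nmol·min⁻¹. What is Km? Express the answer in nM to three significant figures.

0.776 nM

v/Vmax = 1.91/6.66 = 0.2868 = [S]/(Km+[S]).
So Km + [S] = [S]/0.2868 = 1.088 nM, giving Km = 1.088 − 0.312 = 0.776 nM.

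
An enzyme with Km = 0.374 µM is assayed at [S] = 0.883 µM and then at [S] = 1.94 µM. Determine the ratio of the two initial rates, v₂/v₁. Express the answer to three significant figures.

1.19

Since Vmax cancels, v₂/v₁ = [S]₂(Km+[S]₁) / [S]₁(Km+[S]₂).
= 1.94×(0.374+0.883) / (0.883×(0.374+1.94)) = 2.439/2.043 = 1.19.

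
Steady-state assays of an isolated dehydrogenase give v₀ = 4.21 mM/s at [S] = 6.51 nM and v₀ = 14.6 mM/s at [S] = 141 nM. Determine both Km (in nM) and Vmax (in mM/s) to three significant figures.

In reciprocal form, 1/v = (Km/Vmax)·(1/[S]) + 1/Vmax. The two points give (1/[S], 1/v) = (0.1536, 0.2375) and (0.007092, 0.06849).
Slope = (0.2375 − 0.06849)/(0.1536 − 0.007092) = 1.154; intercept = 0.2375 − 1.154×0.1536 = 0.06031.
Vmax = 1/intercept = 16.6 mM/s; Km = slope × Vmax = 1.154 × 16.6 = 19.1 nM.

Km = 19.1 nM; Vmax = 16.6 mM/s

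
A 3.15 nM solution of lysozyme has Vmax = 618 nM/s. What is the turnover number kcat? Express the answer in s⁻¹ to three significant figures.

196 s⁻¹

kcat = Vmax/[E]total = 618 nM/s / 3.15 nM = 196 s⁻¹.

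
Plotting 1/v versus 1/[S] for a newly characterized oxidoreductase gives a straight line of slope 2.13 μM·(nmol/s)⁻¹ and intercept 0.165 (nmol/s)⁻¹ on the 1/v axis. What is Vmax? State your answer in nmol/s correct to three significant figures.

The y-intercept of a Lineweaver–Burk plot equals 1/Vmax, so Vmax = 1/0.165 = 6.06 nmol/s.

6.06 nmol/s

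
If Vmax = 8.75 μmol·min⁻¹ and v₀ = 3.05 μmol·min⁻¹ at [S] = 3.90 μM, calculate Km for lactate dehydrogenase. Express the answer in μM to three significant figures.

v/Vmax = 3.05/8.75 = 0.3486 = [S]/(Km+[S]).
So Km + [S] = [S]/0.3486 = 11.19 μM, giving Km = 11.19 − 3.90 = 7.29 μM.

7.29 μM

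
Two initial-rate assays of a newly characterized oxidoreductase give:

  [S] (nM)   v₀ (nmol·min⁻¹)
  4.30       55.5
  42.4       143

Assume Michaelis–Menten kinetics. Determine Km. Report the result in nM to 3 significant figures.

9.18 nM

In reciprocal form, 1/v = (Km/Vmax)·(1/[S]) + 1/Vmax. The two points give (1/[S], 1/v) = (0.2326, 0.01802) and (0.02358, 0.006993).
Slope = (0.01802 − 0.006993)/(0.2326 − 0.02358) = 0.05276; intercept = 0.01802 − 0.05276×0.2326 = 0.005749.
Vmax = 1/intercept = 174 nmol·min⁻¹; Km = slope × Vmax = 0.05276 × 174 = 9.18 nM.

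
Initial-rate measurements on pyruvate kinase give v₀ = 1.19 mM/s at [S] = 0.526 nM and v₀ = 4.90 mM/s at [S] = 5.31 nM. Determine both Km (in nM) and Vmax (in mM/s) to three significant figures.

From v = Vmax[S]/(Km+[S]), each point gives Vmax = v(Km+[S])/[S].
Equating: 1.19(Km+0.526)/0.526 = 4.90(Km+5.31)/5.31.
2.262·Km + 1.19 = 0.9228·Km + 4.90, so (2.262 − 0.9228)·Km = 4.90 − 1.19.
Km = 3.710/1.340 = 2.77 nM; then Vmax = 1.19(2.77+0.526)/0.526 = 7.46 mM/s.

Km = 2.77 nM; Vmax = 7.46 mM/s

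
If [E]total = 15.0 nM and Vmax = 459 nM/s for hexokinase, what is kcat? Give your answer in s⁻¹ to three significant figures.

kcat = Vmax/[E]total = 459 nM/s / 15.0 nM = 30.6 s⁻¹.

30.6 s⁻¹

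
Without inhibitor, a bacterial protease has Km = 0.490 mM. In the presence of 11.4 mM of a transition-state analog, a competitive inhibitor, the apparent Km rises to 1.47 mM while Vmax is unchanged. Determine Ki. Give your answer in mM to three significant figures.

Competitive: Km,app = α·Km with α = 1 + [I]/Ki.
α = Km,app/Km = 1.47/0.490 = 3.000.
Since α = 1 + [I]/Ki, [I]/Ki = 3.000 − 1 = 2.000 and Ki = 11.4/2.000 = 5.70 mM.

5.70 mM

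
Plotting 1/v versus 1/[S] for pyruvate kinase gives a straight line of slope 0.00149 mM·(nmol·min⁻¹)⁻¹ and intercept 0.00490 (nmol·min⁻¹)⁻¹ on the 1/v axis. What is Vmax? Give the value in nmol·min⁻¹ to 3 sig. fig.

The y-intercept of a Lineweaver–Burk plot equals 1/Vmax, so Vmax = 1/0.00490 = 204 nmol·min⁻¹.

204 nmol·min⁻¹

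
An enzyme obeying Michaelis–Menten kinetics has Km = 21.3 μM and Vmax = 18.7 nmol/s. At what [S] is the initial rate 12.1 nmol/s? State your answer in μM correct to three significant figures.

The required fractional saturation is v/Vmax = 12.1/18.7 = 0.6471.
Then [S]/(Km+[S]) = 0.6471 ⇒ [S] = 21.3 × 0.6471/(1 − 0.6471) = 39.1 μM.

39.1 μM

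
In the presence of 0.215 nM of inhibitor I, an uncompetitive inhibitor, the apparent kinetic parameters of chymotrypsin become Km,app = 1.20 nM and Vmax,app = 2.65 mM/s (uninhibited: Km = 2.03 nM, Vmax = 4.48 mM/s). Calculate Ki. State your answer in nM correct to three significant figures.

Uncompetitive: Vmax,app = Vmax/α (and Km,app = Km/α) with α = 1 + [I]/Ki.
α = Vmax/Vmax,app = 4.48/2.65 = 1.691.
Since α = 1 + [I]/Ki, [I]/Ki = 1.691 − 1 = 0.6906 and Ki = 0.215/0.6906 = 0.311 nM.

0.311 nM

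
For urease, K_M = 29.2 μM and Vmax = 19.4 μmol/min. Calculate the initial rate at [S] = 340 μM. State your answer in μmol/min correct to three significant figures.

17.9 μmol/min

[S]/(Km+[S]) = 340/369.2 = 0.9209, the fractional saturation.
v = 0.9209 × Vmax = 0.9209 × 19.4 = 17.9 μmol/min.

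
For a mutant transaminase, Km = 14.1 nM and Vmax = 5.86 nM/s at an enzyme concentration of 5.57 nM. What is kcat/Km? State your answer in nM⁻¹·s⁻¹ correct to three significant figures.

kcat = Vmax/[E]total = 5.86/5.57 = 1.05 s⁻¹.
kcat/Km = 1.05/14.1 = 0.0746 nM⁻¹·s⁻¹.

0.0746 nM⁻¹·s⁻¹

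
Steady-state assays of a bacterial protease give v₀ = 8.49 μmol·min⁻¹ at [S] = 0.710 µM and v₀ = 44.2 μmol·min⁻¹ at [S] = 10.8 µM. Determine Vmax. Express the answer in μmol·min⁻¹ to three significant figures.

From v = Vmax[S]/(Km+[S]), each point gives Vmax = v(Km+[S])/[S].
Equating: 8.49(Km+0.710)/0.710 = 44.2(Km+10.8)/10.8.
11.96·Km + 8.49 = 4.093·Km + 44.2, so (11.96 − 4.093)·Km = 44.2 − 8.49.
Km = 35.71/7.865 = 4.54 µM; then Vmax = 8.49(4.54+0.710)/0.710 = 62.8 μmol·min⁻¹.

62.8 μmol·min⁻¹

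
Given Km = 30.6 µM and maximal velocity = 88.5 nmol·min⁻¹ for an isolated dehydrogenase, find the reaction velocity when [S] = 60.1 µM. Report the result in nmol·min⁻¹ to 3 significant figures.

58.6 nmol·min⁻¹

v = Vmax·[S]/(Km + [S]) = 88.5 × 60.1 / (30.6 + 60.1)
  = 5319 / 90.70 = 58.6 nmol·min⁻¹.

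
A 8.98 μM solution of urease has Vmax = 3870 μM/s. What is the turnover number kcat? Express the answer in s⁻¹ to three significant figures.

431 s⁻¹

kcat = Vmax/[E]total = 3870 μM/s / 8.98 μM = 431 s⁻¹.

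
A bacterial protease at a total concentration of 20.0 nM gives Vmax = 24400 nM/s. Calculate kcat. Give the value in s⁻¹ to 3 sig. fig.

1220 s⁻¹

kcat = Vmax/[E]total = 24400 nM/s / 20.0 nM = 1220 s⁻¹.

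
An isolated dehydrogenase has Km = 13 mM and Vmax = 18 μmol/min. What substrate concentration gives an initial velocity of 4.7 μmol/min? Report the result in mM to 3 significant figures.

The required fractional saturation is v/Vmax = 4.7/18 = 0.2611.
Then [S]/(Km+[S]) = 0.2611 ⇒ [S] = 13 × 0.2611/(1 − 0.2611) = 4.59 mM.

4.59 mM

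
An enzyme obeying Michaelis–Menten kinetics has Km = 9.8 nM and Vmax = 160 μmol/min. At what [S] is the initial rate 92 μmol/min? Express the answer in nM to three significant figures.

13.3 nM

The required fractional saturation is v/Vmax = 92/160 = 0.5750.
Then [S]/(Km+[S]) = 0.5750 ⇒ [S] = 9.8 × 0.5750/(1 − 0.5750) = 13.3 nM.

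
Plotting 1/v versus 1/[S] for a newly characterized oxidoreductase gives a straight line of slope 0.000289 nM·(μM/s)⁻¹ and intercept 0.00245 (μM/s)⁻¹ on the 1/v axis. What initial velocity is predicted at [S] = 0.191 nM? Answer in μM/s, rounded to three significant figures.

252 μM/s

The y-intercept is 1/Vmax, so Vmax = 1/0.00245 = 408 μM/s.
The slope is Km/Vmax, so Km = 0.000289 × 408 = 0.118 nM.
Then v = 408 × 0.191/(0.118 + 0.191) = 252 μM/s.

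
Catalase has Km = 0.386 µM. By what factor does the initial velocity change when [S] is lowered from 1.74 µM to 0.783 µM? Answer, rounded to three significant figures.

0.818

The fractional saturations are [S]/(Km+[S]) = 1.74/2.126 = 0.8184 and 0.783/1.169 = 0.6698.
v₂/v₁ is just their ratio: 0.6698/0.8184 = 0.818.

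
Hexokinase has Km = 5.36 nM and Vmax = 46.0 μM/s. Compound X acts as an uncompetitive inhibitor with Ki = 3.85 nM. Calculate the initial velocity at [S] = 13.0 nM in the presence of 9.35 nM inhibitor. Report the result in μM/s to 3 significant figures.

With α = 1 + [I]/Ki = 1 + 9.35/3.85 = 3.429, the uncompetitive rate law is v = (Vmax/α)·[S] / (Km/α + [S]).
v = (46.0/3.429)×13.0 / (5.36/3.429 + 13.0) = 174.4/14.56 = 12.0 μM/s.

12.0 μM/s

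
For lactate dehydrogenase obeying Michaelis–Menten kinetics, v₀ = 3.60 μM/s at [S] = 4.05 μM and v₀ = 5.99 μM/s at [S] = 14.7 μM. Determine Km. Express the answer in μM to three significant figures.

4.96 μM

In reciprocal form, 1/v = (Km/Vmax)·(1/[S]) + 1/Vmax. The two points give (1/[S], 1/v) = (0.2469, 0.2778) and (0.06803, 0.1669).
Slope = (0.2778 − 0.1669)/(0.2469 − 0.06803) = 0.6196; intercept = 0.2778 − 0.6196×0.2469 = 0.1248.
Vmax = 1/intercept = 8.01 μM/s; Km = slope × Vmax = 0.6196 × 8.01 = 4.96 μM.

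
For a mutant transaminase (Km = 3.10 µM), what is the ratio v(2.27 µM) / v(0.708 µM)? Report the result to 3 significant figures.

Since Vmax cancels, v₂/v₁ = [S]₂(Km+[S]₁) / [S]₁(Km+[S]₂).
= 2.27×(3.10+0.708) / (0.708×(3.10+2.27)) = 8.644/3.802 = 2.27.

2.27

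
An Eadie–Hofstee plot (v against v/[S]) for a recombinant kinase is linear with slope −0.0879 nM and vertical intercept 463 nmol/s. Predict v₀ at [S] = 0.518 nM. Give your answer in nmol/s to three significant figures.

396 nmol/s

In the Eadie–Hofstee form v = Vmax − Km·(v/[S]), the slope is −Km and the intercept is Vmax, so Km = 0.0879 nM and Vmax = 463 nmol/s.
v = 463 × 0.518/(0.0879 + 0.518) = 396 nmol/s.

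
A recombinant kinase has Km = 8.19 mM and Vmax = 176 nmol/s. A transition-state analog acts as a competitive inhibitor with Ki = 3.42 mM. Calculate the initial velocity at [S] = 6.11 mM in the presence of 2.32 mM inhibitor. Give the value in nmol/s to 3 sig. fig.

54.2 nmol/s

With α = 1 + [I]/Ki = 1 + 2.32/3.42 = 1.678, the competitive rate law is v = Vmax[S] / (αKm + [S]).
v = 176×6.11 / (1.678×8.19 + 6.11) = 1075/19.86 = 54.2 nmol/s.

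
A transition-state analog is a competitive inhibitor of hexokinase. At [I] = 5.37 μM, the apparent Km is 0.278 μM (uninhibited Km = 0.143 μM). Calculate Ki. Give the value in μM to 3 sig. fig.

Competitive: Km,app = α·Km with α = 1 + [I]/Ki.
α = Km,app/Km = 0.278/0.143 = 1.944.
Since α = 1 + [I]/Ki, [I]/Ki = 1.944 − 1 = 0.9441 and Ki = 5.37/0.9441 = 5.69 μM.

5.69 μM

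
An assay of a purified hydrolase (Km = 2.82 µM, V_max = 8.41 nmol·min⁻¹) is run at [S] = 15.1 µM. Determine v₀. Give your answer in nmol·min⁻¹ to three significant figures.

[S]/(Km+[S]) = 15.1/17.92 = 0.8426, the fractional saturation.
v = 0.8426 × Vmax = 0.8426 × 8.41 = 7.09 nmol·min⁻¹.

7.09 nmol·min⁻¹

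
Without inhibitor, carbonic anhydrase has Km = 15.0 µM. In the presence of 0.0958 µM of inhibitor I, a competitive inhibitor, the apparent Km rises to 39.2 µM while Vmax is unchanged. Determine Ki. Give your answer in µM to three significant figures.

0.0594 µM

Competitive: Km,app = α·Km with α = 1 + [I]/Ki.
α = Km,app/Km = 39.2/15.0 = 2.613.
Ki = [I]/(α − 1) = 0.0958/1.613 = 0.0594 µM.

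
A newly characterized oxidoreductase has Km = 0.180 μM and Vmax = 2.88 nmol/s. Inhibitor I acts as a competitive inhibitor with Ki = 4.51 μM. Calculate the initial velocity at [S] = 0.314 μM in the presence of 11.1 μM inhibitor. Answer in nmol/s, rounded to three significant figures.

0.965 nmol/s

With α = 1 + [I]/Ki = 1 + 11.1/4.51 = 3.461, the competitive rate law is v = Vmax[S] / (αKm + [S]).
v = 2.88×0.314 / (3.461×0.180 + 0.314) = 0.9043/0.9370 = 0.965 nmol/s.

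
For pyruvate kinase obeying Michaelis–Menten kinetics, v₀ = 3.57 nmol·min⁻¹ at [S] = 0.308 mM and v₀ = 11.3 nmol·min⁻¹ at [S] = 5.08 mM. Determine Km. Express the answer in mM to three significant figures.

In reciprocal form, 1/v = (Km/Vmax)·(1/[S]) + 1/Vmax. The two points give (1/[S], 1/v) = (3.247, 0.2801) and (0.1969, 0.08850).
Slope = (0.2801 − 0.08850)/(3.247 − 0.1969) = 0.06283; intercept = 0.2801 − 0.06283×3.247 = 0.07613.
Vmax = 1/intercept = 13.1 nmol·min⁻¹; Km = slope × Vmax = 0.06283 × 13.1 = 0.825 mM.

0.825 mM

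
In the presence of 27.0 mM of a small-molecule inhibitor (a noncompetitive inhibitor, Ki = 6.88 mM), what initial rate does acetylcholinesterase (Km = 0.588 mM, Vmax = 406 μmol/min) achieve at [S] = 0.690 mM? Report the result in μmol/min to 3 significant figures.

α = 1 + [I]/Ki = 1 + 27.0/6.88 = 4.924.
For a noncompetitive inhibitor, Vmax is reduced to Vmax/α while Km is unchanged: Km,app = 0.588 mM, Vmax,app = 82.4 μmol/min.
v = Vmax,app·[S]/(Km,app + [S]) = 82.4 × 0.690/(0.588 + 0.690) = 44.5 μmol/min.

44.5 μmol/min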